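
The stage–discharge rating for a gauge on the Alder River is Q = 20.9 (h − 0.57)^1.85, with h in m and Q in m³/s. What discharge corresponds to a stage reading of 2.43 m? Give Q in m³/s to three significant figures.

65.9 m³/s

Q = 20.9 × (2.43 − 0.57)^1.85 = 20.9 × 1.86^1.85 = 65.88 m³/s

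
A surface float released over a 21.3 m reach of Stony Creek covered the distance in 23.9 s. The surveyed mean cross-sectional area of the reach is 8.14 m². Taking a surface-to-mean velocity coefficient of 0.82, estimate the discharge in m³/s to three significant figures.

5.95 m³/s

v_surface = L / t̄ = 21.3 / 23.9 = 0.8912 m/s
v_mean = 0.82 × 0.8912 = 0.7308 m/s
Q = A × v_mean = 8.14 × 0.7308 = 5.949 m³/s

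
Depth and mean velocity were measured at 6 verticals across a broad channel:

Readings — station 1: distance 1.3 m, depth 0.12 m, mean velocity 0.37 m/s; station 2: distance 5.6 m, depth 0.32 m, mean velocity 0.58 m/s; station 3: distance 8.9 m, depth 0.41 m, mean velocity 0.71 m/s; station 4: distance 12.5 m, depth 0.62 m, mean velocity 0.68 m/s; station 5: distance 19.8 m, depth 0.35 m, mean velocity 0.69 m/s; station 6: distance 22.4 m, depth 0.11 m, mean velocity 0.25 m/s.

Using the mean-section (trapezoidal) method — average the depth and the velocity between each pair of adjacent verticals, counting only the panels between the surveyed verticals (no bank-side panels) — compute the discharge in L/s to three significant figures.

Panel 1-2: Δb = 4.3 m, d̄ = (0.12+0.32)/2 = 0.22, v̄ = (0.37+0.58)/2 = 0.475 → q = 4.3×0.22×0.475 = 0.4494 m³/s
Panel 2-3: Δb = 3.3 m, d̄ = (0.32+0.41)/2 = 0.365, v̄ = (0.58+0.71)/2 = 0.645 → q = 3.3×0.365×0.645 = 0.7769 m³/s
Panel 3-4: Δb = 3.6 m, d̄ = (0.41+0.62)/2 = 0.515, v̄ = (0.71+0.68)/2 = 0.695 → q = 3.6×0.515×0.695 = 1.289 m³/s
Panel 4-5: Δb = 7.3 m, d̄ = (0.62+0.35)/2 = 0.485, v̄ = (0.68+0.69)/2 = 0.685 → q = 7.3×0.485×0.685 = 2.425 m³/s
Panel 5-6: Δb = 2.6 m, d̄ = (0.35+0.11)/2 = 0.23, v̄ = (0.69+0.25)/2 = 0.47 → q = 2.6×0.23×0.47 = 0.2811 m³/s
Q = Σ q = 5.221 m³/s
= 5.221 × 1000 = 5221 L/s

5220 L/s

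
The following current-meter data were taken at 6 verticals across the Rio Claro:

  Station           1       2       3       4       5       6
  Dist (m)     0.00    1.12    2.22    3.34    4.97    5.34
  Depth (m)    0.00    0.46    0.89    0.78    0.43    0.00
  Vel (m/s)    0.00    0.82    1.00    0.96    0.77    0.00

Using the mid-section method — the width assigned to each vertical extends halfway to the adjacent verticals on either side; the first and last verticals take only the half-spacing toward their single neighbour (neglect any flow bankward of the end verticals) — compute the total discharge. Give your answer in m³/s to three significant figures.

2.77 m³/s

w_2 = (2.22 − 0.00)/2 = 1.11 m; q_2 = 0.82 × 0.46 × 1.11 = 0.4187 m³/s
w_3 = (3.34 − 1.12)/2 = 1.11 m; q_3 = 1.00 × 0.89 × 1.11 = 0.9879 m³/s
w_4 = (4.97 − 2.22)/2 = 1.375 m; q_4 = 0.96 × 0.78 × 1.375 = 1.030 m³/s
w_5 = (5.34 − 3.34)/2 = 1 m; q_5 = 0.77 × 0.43 × 1 = 0.3311 m³/s
Stations 1, 6 contribute zero (depth or velocity is 0).
Q = Σ qᵢ = 2.767 m³/s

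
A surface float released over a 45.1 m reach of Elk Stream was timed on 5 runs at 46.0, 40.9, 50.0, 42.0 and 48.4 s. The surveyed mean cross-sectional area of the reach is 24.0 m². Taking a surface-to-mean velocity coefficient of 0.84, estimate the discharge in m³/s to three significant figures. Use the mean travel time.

20.0 m³/s

t̄ = (46.0 + 40.9 + 50.0 + 42.0 + 48.4) / 5 = 45.46 s
v_surface = L / t̄ = 45.1 / 45.46 = 0.9921 m/s
v_mean = 0.84 × 0.9921 = 0.8333 m/s
Q = A × v_mean = 24.0 × 0.8333 = 20.00 m³/s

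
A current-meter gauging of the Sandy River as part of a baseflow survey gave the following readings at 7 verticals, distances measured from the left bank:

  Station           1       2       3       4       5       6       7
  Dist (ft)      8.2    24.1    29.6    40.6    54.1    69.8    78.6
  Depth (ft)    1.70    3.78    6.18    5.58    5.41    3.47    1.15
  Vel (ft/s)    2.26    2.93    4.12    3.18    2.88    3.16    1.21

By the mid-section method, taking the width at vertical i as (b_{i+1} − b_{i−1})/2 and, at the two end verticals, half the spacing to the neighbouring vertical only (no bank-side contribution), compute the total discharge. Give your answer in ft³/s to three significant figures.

944 ft³/s

w_1 = (24.1 − 8.2)/2 = 7.95 ft; q_1 = 2.26 × 1.70 × 7.95 = 30.54 ft³/s
w_2 = (29.6 − 8.2)/2 = 10.7 ft; q_2 = 2.93 × 3.78 × 10.7 = 118.5 ft³/s
w_3 = (40.6 − 24.1)/2 = 8.25 ft; q_3 = 4.12 × 6.18 × 8.25 = 210.1 ft³/s
w_4 = (54.1 − 29.6)/2 = 12.25 ft; q_4 = 3.18 × 5.58 × 12.25 = 217.4 ft³/s
w_5 = (69.8 − 40.6)/2 = 14.6 ft; q_5 = 2.88 × 5.41 × 14.6 = 227.5 ft³/s
w_6 = (78.6 − 54.1)/2 = 12.25 ft; q_6 = 3.16 × 3.47 × 12.25 = 134.3 ft³/s
w_7 = (78.6 − 69.8)/2 = 4.4 ft; q_7 = 1.21 × 1.15 × 4.4 = 6.123 ft³/s
Q = Σ qᵢ = 944.4 ft³/s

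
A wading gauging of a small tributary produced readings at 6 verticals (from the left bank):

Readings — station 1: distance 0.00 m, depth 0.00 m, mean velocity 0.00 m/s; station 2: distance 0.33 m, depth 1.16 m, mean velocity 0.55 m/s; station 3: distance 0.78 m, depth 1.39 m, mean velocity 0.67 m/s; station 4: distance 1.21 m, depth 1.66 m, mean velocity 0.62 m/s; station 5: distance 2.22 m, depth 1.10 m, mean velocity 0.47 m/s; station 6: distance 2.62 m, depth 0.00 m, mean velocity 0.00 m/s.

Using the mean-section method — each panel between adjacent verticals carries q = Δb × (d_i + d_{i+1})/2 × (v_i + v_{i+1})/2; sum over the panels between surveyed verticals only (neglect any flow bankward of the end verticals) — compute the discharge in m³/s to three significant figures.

Panel 1-2: Δb = 0.33 m, d̄ = (0.00+1.16)/2 = 0.58, v̄ = (0.00+0.55)/2 = 0.275 → q = 0.33×0.58×0.275 = 0.05264 m³/s
Panel 2-3: Δb = 0.45 m, d̄ = (1.16+1.39)/2 = 1.275, v̄ = (0.55+0.67)/2 = 0.61 → q = 0.45×1.275×0.61 = 0.3500 m³/s
Panel 3-4: Δb = 0.43 m, d̄ = (1.39+1.66)/2 = 1.525, v̄ = (0.67+0.62)/2 = 0.645 → q = 0.43×1.525×0.645 = 0.4230 m³/s
Panel 4-5: Δb = 1.01 m, d̄ = (1.66+1.10)/2 = 1.38, v̄ = (0.62+0.47)/2 = 0.545 → q = 1.01×1.38×0.545 = 0.7596 m³/s
Panel 5-6: Δb = 0.4 m, d̄ = (1.10+0.00)/2 = 0.55, v̄ = (0.47+0.00)/2 = 0.235 → q = 0.4×0.55×0.235 = 0.05170 m³/s
Q = Σ q = 1.637 m³/s

1.64 m³/s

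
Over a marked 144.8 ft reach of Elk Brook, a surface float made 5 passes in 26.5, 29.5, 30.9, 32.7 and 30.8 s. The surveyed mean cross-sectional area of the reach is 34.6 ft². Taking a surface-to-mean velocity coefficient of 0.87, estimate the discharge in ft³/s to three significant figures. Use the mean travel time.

145 ft³/s

t̄ = (26.5 + 29.5 + 30.9 + 32.7 + 30.8) / 5 = 30.08 s
v_surface = L / t̄ = 144.8 / 30.08 = 4.814 ft/s
v_mean = 0.87 × 4.814 = 4.188 ft/s
Q = A × v_mean = 34.6 × 4.188 = 144.9 ft³/s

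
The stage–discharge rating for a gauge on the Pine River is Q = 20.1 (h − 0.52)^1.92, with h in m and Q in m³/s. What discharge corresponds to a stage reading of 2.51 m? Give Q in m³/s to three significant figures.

Q = 20.1 × (2.51 − 0.52)^1.92 = 20.1 × 1.99^1.92 = 75.33 m³/s

75.3 m³/s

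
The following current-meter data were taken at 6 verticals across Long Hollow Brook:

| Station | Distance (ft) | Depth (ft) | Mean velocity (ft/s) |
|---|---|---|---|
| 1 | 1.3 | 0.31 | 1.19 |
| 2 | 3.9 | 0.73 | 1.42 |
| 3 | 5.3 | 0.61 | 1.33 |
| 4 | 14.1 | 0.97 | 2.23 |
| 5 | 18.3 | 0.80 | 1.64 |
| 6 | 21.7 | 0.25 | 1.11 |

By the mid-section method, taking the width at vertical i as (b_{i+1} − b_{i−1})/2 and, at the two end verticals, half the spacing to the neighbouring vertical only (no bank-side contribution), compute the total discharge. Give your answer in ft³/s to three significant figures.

w_1 = (3.9 − 1.3)/2 = 1.3 ft; q_1 = 1.19 × 0.31 × 1.3 = 0.4796 ft³/s
w_2 = (5.3 − 1.3)/2 = 2 ft; q_2 = 1.42 × 0.73 × 2 = 2.073 ft³/s
w_3 = (14.1 − 3.9)/2 = 5.1 ft; q_3 = 1.33 × 0.61 × 5.1 = 4.138 ft³/s
w_4 = (18.3 − 5.3)/2 = 6.5 ft; q_4 = 2.23 × 0.97 × 6.5 = 14.06 ft³/s
w_5 = (21.7 − 14.1)/2 = 3.8 ft; q_5 = 1.64 × 0.80 × 3.8 = 4.986 ft³/s
w_6 = (21.7 − 18.3)/2 = 1.7 ft; q_6 = 1.11 × 0.25 × 1.7 = 0.4718 ft³/s
Q = Σ qᵢ = 26.21 ft³/s

26.2 ft³/s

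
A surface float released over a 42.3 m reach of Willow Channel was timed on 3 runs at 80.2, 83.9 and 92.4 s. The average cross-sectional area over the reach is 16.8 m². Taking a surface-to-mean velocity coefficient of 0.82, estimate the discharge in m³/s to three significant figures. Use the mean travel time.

6.82 m³/s

t̄ = (80.2 + 83.9 + 92.4) / 3 = 85.5 s
v_surface = L / t̄ = 42.3 / 85.5 = 0.4947 m/s
v_mean = 0.82 × 0.4947 = 0.4057 m/s
Q = A × v_mean = 16.8 × 0.4057 = 6.815 m³/s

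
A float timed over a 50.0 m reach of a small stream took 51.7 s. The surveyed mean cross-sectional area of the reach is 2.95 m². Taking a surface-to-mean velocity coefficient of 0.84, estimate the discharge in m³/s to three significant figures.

2.40 m³/s

v_surface = L / t̄ = 50.0 / 51.7 = 0.9671 m/s
v_mean = 0.84 × 0.9671 = 0.8124 m/s
Q = A × v_mean = 2.95 × 0.8124 = 2.397 m³/s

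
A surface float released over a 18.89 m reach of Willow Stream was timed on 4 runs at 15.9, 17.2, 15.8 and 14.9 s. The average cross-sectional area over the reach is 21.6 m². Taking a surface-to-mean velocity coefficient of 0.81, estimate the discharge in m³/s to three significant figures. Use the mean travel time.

20.7 m³/s

t̄ = (15.9 + 17.2 + 15.8 + 14.9) / 4 = 15.95 s
v_surface = L / t̄ = 18.89 / 15.95 = 1.184 m/s
v_mean = 0.81 × 1.184 = 0.9593 m/s
Q = A × v_mean = 21.6 × 0.9593 = 20.72 m³/s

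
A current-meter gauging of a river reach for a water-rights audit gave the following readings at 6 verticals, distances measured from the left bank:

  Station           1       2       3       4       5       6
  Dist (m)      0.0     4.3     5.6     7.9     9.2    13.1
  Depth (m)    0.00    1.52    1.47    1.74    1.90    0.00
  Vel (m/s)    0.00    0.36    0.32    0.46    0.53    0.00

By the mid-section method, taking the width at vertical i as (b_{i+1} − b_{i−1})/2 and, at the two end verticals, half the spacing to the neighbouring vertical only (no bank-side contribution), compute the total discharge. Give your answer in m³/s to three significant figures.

w_2 = (5.6 − 0.0)/2 = 2.8 m; q_2 = 0.36 × 1.52 × 2.8 = 1.532 m³/s
w_3 = (7.9 − 4.3)/2 = 1.8 m; q_3 = 0.32 × 1.47 × 1.8 = 0.8467 m³/s
w_4 = (9.2 − 5.6)/2 = 1.8 m; q_4 = 0.46 × 1.74 × 1.8 = 1.441 m³/s
w_5 = (13.1 − 7.9)/2 = 2.6 m; q_5 = 0.53 × 1.90 × 2.6 = 2.618 m³/s
Stations 1, 6 contribute zero (depth or velocity is 0).
Q = Σ qᵢ = 6.438 m³/s

6.44 m³/s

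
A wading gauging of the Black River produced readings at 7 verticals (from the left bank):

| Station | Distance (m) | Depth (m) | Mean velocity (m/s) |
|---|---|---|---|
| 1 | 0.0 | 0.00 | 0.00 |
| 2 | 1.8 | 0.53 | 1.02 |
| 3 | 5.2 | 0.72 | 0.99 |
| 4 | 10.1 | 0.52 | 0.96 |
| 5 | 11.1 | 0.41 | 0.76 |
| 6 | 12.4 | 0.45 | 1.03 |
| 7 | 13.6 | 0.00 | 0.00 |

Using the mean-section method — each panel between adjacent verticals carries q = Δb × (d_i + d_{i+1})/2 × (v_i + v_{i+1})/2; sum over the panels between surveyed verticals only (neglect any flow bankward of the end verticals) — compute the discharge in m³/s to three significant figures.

Panel 1-2: Δb = 1.8 m, d̄ = (0.00+0.53)/2 = 0.265, v̄ = (0.00+1.02)/2 = 0.51 → q = 1.8×0.265×0.51 = 0.2433 m³/s
Panel 2-3: Δb = 3.4 m, d̄ = (0.53+0.72)/2 = 0.625, v̄ = (1.02+0.99)/2 = 1.005 → q = 3.4×0.625×1.005 = 2.136 m³/s
Panel 3-4: Δb = 4.9 m, d̄ = (0.72+0.52)/2 = 0.62, v̄ = (0.99+0.96)/2 = 0.975 → q = 4.9×0.62×0.975 = 2.962 m³/s
Panel 4-5: Δb = 1 m, d̄ = (0.52+0.41)/2 = 0.465, v̄ = (0.96+0.76)/2 = 0.86 → q = 1×0.465×0.86 = 0.3999 m³/s
Panel 5-6: Δb = 1.3 m, d̄ = (0.41+0.45)/2 = 0.43, v̄ = (0.76+1.03)/2 = 0.895 → q = 1.3×0.43×0.895 = 0.5003 m³/s
Panel 6-7: Δb = 1.2 m, d̄ = (0.45+0.00)/2 = 0.225, v̄ = (1.03+0.00)/2 = 0.515 → q = 1.2×0.225×0.515 = 0.1391 m³/s
Q = Σ q = 6.380 m³/s

6.38 m³/s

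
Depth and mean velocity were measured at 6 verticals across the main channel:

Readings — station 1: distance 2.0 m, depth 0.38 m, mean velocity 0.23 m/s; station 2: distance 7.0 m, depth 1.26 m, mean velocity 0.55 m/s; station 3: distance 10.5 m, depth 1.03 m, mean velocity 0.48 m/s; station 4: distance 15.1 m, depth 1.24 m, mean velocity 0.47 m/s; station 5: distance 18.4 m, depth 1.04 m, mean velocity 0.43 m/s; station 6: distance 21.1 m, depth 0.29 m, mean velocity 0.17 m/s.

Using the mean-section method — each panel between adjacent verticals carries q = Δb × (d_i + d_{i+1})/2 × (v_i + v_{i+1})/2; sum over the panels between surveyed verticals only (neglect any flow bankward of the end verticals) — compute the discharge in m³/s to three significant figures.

Panel 1-2: Δb = 5 m, d̄ = (0.38+1.26)/2 = 0.82, v̄ = (0.23+0.55)/2 = 0.39 → q = 5×0.82×0.39 = 1.599 m³/s
Panel 2-3: Δb = 3.5 m, d̄ = (1.26+1.03)/2 = 1.145, v̄ = (0.55+0.48)/2 = 0.515 → q = 3.5×1.145×0.515 = 2.064 m³/s
Panel 3-4: Δb = 4.6 m, d̄ = (1.03+1.24)/2 = 1.135, v̄ = (0.48+0.47)/2 = 0.475 → q = 4.6×1.135×0.475 = 2.480 m³/s
Panel 4-5: Δb = 3.3 m, d̄ = (1.24+1.04)/2 = 1.14, v̄ = (0.47+0.43)/2 = 0.45 → q = 3.3×1.14×0.45 = 1.693 m³/s
Panel 5-6: Δb = 2.7 m, d̄ = (1.04+0.29)/2 = 0.665, v̄ = (0.43+0.17)/2 = 0.3 → q = 2.7×0.665×0.3 = 0.5387 m³/s
Q = Σ q = 8.374 m³/s

8.37 m³/s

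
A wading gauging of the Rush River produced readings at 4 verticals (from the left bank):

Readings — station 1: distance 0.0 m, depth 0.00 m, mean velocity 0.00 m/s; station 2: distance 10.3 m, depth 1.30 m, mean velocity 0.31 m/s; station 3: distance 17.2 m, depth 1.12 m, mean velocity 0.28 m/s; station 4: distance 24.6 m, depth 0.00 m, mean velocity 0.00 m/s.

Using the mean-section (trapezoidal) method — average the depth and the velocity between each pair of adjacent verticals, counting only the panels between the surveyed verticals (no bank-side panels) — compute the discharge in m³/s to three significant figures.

Panel 1-2: Δb = 10.3 m, d̄ = (0.00+1.30)/2 = 0.65, v̄ = (0.00+0.31)/2 = 0.155 → q = 10.3×0.65×0.155 = 1.038 m³/s
Panel 2-3: Δb = 6.9 m, d̄ = (1.30+1.12)/2 = 1.21, v̄ = (0.31+0.28)/2 = 0.295 → q = 6.9×1.21×0.295 = 2.463 m³/s
Panel 3-4: Δb = 7.4 m, d̄ = (1.12+0.00)/2 = 0.56, v̄ = (0.28+0.00)/2 = 0.14 → q = 7.4×0.56×0.14 = 0.5802 m³/s
Q = Σ q = 4.081 m³/s

4.08 m³/s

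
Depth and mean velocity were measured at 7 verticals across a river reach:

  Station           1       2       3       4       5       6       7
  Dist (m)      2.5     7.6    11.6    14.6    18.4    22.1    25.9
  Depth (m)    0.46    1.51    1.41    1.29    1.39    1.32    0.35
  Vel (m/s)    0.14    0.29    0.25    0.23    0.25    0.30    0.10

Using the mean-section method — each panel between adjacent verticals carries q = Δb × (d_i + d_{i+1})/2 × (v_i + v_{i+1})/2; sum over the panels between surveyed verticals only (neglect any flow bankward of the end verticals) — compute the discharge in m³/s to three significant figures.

6.86 m³/s

Panel 1-2: Δb = 5.1 m, d̄ = (0.46+1.51)/2 = 0.985, v̄ = (0.14+0.29)/2 = 0.215 → q = 5.1×0.985×0.215 = 1.080 m³/s
Panel 2-3: Δb = 4 m, d̄ = (1.51+1.41)/2 = 1.46, v̄ = (0.29+0.25)/2 = 0.27 → q = 4×1.46×0.27 = 1.577 m³/s
Panel 3-4: Δb = 3 m, d̄ = (1.41+1.29)/2 = 1.35, v̄ = (0.25+0.23)/2 = 0.24 → q = 3×1.35×0.24 = 0.9720 m³/s
Panel 4-5: Δb = 3.8 m, d̄ = (1.29+1.39)/2 = 1.34, v̄ = (0.23+0.25)/2 = 0.24 → q = 3.8×1.34×0.24 = 1.222 m³/s
Panel 5-6: Δb = 3.7 m, d̄ = (1.39+1.32)/2 = 1.355, v̄ = (0.25+0.30)/2 = 0.275 → q = 3.7×1.355×0.275 = 1.379 m³/s
Panel 6-7: Δb = 3.8 m, d̄ = (1.32+0.35)/2 = 0.835, v̄ = (0.30+0.10)/2 = 0.2 → q = 3.8×0.835×0.2 = 0.6346 m³/s
Q = Σ q = 6.864 m³/s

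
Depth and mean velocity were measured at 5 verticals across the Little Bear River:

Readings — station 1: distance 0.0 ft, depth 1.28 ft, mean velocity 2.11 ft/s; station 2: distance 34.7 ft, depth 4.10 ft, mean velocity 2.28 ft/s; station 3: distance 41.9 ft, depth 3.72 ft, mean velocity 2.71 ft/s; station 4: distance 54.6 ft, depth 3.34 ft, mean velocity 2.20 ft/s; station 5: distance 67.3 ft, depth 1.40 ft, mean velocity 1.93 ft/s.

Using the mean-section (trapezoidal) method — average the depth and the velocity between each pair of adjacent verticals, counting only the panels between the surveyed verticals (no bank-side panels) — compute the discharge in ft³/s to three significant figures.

Panel 1-2: Δb = 34.7 ft, d̄ = (1.28+4.10)/2 = 2.69, v̄ = (2.11+2.28)/2 = 2.195 → q = 34.7×2.69×2.195 = 204.9 ft³/s
Panel 2-3: Δb = 7.2 ft, d̄ = (4.10+3.72)/2 = 3.91, v̄ = (2.28+2.71)/2 = 2.495 → q = 7.2×3.91×2.495 = 70.24 ft³/s
Panel 3-4: Δb = 12.7 ft, d̄ = (3.72+3.34)/2 = 3.53, v̄ = (2.71+2.20)/2 = 2.455 → q = 12.7×3.53×2.455 = 110.1 ft³/s
Panel 4-5: Δb = 12.7 ft, d̄ = (3.34+1.40)/2 = 2.37, v̄ = (2.20+1.93)/2 = 2.065 → q = 12.7×2.37×2.065 = 62.15 ft³/s
Q = Σ q = 447.3 ft³/s

447 ft³/s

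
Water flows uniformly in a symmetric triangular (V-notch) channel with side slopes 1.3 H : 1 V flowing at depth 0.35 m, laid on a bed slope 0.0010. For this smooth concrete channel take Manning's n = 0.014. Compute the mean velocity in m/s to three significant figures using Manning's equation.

A = z·y² = 1.3×0.35² = 0.1593 m²
P = 2y√(1+z²) = 2×0.35×√(1+1.3²) = 1.148 m
R = A/P = 0.1593/1.148 = 0.1387 m
Q = (1/n)·A·R^(2/3)·S^(1/2) = (1/0.014) × 0.1593 × 0.1387^(2/3) × 0.0010^(1/2) = 0.09639 m³/s
V = Q/A = 0.09639/0.1593 = 0.6053 m/s

0.605 m/s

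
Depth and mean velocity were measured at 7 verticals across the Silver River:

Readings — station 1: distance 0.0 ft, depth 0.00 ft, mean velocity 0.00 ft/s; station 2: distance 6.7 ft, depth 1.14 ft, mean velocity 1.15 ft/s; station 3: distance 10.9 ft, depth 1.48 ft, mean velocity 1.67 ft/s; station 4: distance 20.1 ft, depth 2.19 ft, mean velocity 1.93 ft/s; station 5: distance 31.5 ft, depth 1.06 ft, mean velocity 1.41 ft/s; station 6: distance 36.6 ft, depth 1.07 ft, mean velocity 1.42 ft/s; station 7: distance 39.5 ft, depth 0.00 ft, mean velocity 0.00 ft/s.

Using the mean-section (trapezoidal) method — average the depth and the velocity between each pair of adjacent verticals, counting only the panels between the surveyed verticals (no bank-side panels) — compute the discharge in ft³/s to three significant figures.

80.1 ft³/s

Panel 1-2: Δb = 6.7 ft, d̄ = (0.00+1.14)/2 = 0.57, v̄ = (0.00+1.15)/2 = 0.575 → q = 6.7×0.57×0.575 = 2.196 ft³/s
Panel 2-3: Δb = 4.2 ft, d̄ = (1.14+1.48)/2 = 1.31, v̄ = (1.15+1.67)/2 = 1.41 → q = 4.2×1.31×1.41 = 7.758 ft³/s
Panel 3-4: Δb = 9.2 ft, d̄ = (1.48+2.19)/2 = 1.835, v̄ = (1.67+1.93)/2 = 1.8 → q = 9.2×1.835×1.8 = 30.39 ft³/s
Panel 4-5: Δb = 11.4 ft, d̄ = (2.19+1.06)/2 = 1.625, v̄ = (1.93+1.41)/2 = 1.67 → q = 11.4×1.625×1.67 = 30.94 ft³/s
Panel 5-6: Δb = 5.1 ft, d̄ = (1.06+1.07)/2 = 1.065, v̄ = (1.41+1.42)/2 = 1.415 → q = 5.1×1.065×1.415 = 7.686 ft³/s
Panel 6-7: Δb = 2.9 ft, d̄ = (1.07+0.00)/2 = 0.535, v̄ = (1.42+0.00)/2 = 0.71 → q = 2.9×0.535×0.71 = 1.102 ft³/s
Q = Σ q = 80.07 ft³/s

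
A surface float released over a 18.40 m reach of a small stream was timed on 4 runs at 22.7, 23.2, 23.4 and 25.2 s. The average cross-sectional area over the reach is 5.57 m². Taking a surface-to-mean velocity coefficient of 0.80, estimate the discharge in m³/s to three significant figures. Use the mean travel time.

3.47 m³/s

t̄ = (22.7 + 23.2 + 23.4 + 25.2) / 4 = 23.625 s
v_surface = L / t̄ = 18.40 / 23.625 = 0.7788 m/s
v_mean = 0.80 × 0.7788 = 0.6231 m/s
Q = A × v_mean = 5.57 × 0.6231 = 3.470 m³/s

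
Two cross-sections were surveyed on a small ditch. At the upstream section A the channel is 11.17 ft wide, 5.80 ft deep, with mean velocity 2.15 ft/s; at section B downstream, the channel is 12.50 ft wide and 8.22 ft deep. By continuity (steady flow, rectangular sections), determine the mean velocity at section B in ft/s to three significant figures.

1.36 ft/s

Q = A₁V₁ = (11.17×5.80) × 2.15 = 139.3 ft³/s
A₂ = 12.50 × 8.22 = 102.8 ft²
V₂ = Q/A₂ = 139.3/102.8 = 1.356 ft/s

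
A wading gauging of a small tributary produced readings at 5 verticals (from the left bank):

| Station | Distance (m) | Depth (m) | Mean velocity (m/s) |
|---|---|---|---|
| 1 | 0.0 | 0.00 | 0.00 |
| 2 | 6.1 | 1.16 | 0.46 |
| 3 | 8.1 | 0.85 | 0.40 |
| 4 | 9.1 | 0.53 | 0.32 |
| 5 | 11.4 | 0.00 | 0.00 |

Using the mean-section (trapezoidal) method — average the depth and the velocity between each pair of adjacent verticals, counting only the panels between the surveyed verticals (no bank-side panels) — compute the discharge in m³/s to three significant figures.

Panel 1-2: Δb = 6.1 m, d̄ = (0.00+1.16)/2 = 0.58, v̄ = (0.00+0.46)/2 = 0.23 → q = 6.1×0.58×0.23 = 0.8137 m³/s
Panel 2-3: Δb = 2 m, d̄ = (1.16+0.85)/2 = 1.005, v̄ = (0.46+0.40)/2 = 0.43 → q = 2×1.005×0.43 = 0.8643 m³/s
Panel 3-4: Δb = 1 m, d̄ = (0.85+0.53)/2 = 0.69, v̄ = (0.40+0.32)/2 = 0.36 → q = 1×0.69×0.36 = 0.2484 m³/s
Panel 4-5: Δb = 2.3 m, d̄ = (0.53+0.00)/2 = 0.265, v̄ = (0.32+0.00)/2 = 0.16 → q = 2.3×0.265×0.16 = 0.09752 m³/s
Q = Σ q = 2.024 m³/s

2.02 m³/s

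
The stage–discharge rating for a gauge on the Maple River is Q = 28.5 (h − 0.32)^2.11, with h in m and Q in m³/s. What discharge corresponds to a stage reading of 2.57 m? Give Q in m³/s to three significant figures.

Q = 28.5 × (2.57 − 0.32)^2.11 = 28.5 × 2.25^2.11 = 157.7 m³/s

158 m³/s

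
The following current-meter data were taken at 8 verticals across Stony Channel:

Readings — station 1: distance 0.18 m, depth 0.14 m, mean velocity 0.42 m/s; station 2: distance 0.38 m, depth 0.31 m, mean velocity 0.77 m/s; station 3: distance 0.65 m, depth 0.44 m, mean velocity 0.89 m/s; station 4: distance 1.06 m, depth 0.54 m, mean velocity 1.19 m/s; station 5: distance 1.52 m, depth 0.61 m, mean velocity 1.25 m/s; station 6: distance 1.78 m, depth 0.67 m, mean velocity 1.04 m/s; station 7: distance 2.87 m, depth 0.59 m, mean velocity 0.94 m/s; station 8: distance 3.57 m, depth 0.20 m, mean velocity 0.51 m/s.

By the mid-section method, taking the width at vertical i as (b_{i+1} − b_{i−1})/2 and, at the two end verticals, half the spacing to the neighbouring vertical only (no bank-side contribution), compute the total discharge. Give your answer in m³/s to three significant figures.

1.75 m³/s

w_1 = (0.38 − 0.18)/2 = 0.1 m; q_1 = 0.42 × 0.14 × 0.1 = 0.005880 m³/s
w_2 = (0.65 − 0.18)/2 = 0.235 m; q_2 = 0.77 × 0.31 × 0.235 = 0.05609 m³/s
w_3 = (1.06 − 0.38)/2 = 0.34 m; q_3 = 0.89 × 0.44 × 0.34 = 0.1331 m³/s
w_4 = (1.52 − 0.65)/2 = 0.435 m; q_4 = 1.19 × 0.54 × 0.435 = 0.2795 m³/s
w_5 = (1.78 − 1.06)/2 = 0.36 m; q_5 = 1.25 × 0.61 × 0.36 = 0.2745 m³/s
w_6 = (2.87 − 1.52)/2 = 0.675 m; q_6 = 1.04 × 0.67 × 0.675 = 0.4703 m³/s
w_7 = (3.57 − 1.78)/2 = 0.895 m; q_7 = 0.94 × 0.59 × 0.895 = 0.4964 m³/s
w_8 = (3.57 − 2.87)/2 = 0.35 m; q_8 = 0.51 × 0.20 × 0.35 = 0.03570 m³/s
Q = Σ qᵢ = 1.752 m³/s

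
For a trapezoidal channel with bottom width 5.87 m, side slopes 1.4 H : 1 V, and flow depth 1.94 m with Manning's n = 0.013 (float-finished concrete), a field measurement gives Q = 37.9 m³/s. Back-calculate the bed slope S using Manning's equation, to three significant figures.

0.000600

A = (b + z·y)·y = (5.87 + 1.4×1.94)×1.94 = 16.66 m²
P = b + 2y√(1+z²) = 5.87 + 2×1.94×√(1+1.4²) = 12.55 m
R = A/P = 16.66/12.55 = 1.328 m
S = (Q·n / (1·A·R^(2/3)))² = (37.9×0.013 / (1×16.66×1.208))² = 0.0005996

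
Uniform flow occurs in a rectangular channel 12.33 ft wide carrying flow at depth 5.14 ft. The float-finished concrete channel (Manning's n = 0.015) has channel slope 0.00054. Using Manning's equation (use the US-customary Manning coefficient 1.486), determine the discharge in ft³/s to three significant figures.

290 ft³/s

A = b·y = 12.33 × 5.14 = 63.38 ft²
P = b + 2y = 12.33 + 2×5.14 = 22.61 ft
R = A/P = 63.38/22.61 = 2.803 ft
Q = (1.486/n)·A·R^(2/3)·S^(1/2) = (1.486/0.015) × 63.38 × 2.803^(2/3) × 0.00054^(1/2) = 290.0 ft³/s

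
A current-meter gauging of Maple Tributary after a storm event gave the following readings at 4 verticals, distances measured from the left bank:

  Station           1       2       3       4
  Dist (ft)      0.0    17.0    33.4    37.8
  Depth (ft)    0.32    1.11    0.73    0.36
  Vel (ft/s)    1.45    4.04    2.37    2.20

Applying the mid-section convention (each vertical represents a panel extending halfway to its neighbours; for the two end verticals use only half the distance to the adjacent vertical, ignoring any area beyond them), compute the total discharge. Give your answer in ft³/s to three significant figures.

98.6 ft³/s

w_1 = (17.0 − 0.0)/2 = 8.5 ft; q_1 = 1.45 × 0.32 × 8.5 = 3.944 ft³/s
w_2 = (33.4 − 0.0)/2 = 16.7 ft; q_2 = 4.04 × 1.11 × 16.7 = 74.89 ft³/s
w_3 = (37.8 − 17.0)/2 = 10.4 ft; q_3 = 2.37 × 0.73 × 10.4 = 17.99 ft³/s
w_4 = (37.8 − 33.4)/2 = 2.2 ft; q_4 = 2.20 × 0.36 × 2.2 = 1.742 ft³/s
Q = Σ qᵢ = 98.57 ft³/s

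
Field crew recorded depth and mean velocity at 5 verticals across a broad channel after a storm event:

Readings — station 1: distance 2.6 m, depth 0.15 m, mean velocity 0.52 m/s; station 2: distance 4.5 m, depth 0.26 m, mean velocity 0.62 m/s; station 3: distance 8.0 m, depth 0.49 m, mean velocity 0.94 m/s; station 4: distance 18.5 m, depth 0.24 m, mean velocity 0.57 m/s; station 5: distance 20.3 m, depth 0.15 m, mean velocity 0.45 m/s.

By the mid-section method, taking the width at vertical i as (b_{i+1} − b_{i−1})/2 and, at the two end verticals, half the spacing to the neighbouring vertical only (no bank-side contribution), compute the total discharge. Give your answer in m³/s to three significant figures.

w_1 = (4.5 − 2.6)/2 = 0.95 m; q_1 = 0.52 × 0.15 × 0.95 = 0.07410 m³/s
w_2 = (8.0 − 2.6)/2 = 2.7 m; q_2 = 0.62 × 0.26 × 2.7 = 0.4352 m³/s
w_3 = (18.5 − 4.5)/2 = 7 m; q_3 = 0.94 × 0.49 × 7 = 3.224 m³/s
w_4 = (20.3 − 8.0)/2 = 6.15 m; q_4 = 0.57 × 0.24 × 6.15 = 0.8413 m³/s
w_5 = (20.3 − 18.5)/2 = 0.9 m; q_5 = 0.45 × 0.15 × 0.9 = 0.06075 m³/s
Q = Σ qᵢ = 4.636 m³/s

4.64 m³/s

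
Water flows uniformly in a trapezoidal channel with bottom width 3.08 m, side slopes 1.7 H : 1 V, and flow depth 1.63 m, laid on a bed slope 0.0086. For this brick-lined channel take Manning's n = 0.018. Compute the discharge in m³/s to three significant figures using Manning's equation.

49.2 m³/s

A = (b + z·y)·y = (3.08 + 1.7×1.63)×1.63 = 9.537 m²
P = b + 2y√(1+z²) = 3.08 + 2×1.63×√(1+1.7²) = 9.510 m
R = A/P = 9.537/9.510 = 1.003 m
Q = (1/n)·A·R^(2/3)·S^(1/2) = (1/0.018) × 9.537 × 1.003^(2/3) × 0.0086^(1/2) = 49.23 m³/s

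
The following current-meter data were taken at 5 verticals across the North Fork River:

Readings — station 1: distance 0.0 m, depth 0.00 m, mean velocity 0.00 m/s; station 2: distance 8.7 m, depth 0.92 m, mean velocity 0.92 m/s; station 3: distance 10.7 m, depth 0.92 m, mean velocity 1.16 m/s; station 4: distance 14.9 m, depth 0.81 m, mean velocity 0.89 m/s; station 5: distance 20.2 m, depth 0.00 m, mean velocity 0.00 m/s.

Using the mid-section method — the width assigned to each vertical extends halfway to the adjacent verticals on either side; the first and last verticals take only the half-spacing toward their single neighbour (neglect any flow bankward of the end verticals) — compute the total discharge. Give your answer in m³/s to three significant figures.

11.3 m³/s

w_2 = (10.7 − 0.0)/2 = 5.35 m; q_2 = 0.92 × 0.92 × 5.35 = 4.528 m³/s
w_3 = (14.9 − 8.7)/2 = 3.1 m; q_3 = 1.16 × 0.92 × 3.1 = 3.308 m³/s
w_4 = (20.2 − 10.7)/2 = 4.75 m; q_4 = 0.89 × 0.81 × 4.75 = 3.424 m³/s
Stations 1, 5 contribute zero (depth or velocity is 0).
Q = Σ qᵢ = 11.26 m³/s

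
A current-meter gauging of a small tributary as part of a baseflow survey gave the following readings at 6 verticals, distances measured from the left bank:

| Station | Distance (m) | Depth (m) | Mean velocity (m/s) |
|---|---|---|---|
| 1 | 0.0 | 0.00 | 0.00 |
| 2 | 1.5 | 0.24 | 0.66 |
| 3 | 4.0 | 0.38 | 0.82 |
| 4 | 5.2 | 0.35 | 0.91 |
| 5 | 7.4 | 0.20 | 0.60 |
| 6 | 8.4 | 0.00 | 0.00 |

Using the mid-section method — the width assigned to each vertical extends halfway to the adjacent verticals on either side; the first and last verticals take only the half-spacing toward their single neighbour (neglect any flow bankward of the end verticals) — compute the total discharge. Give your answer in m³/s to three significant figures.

w_2 = (4.0 − 0.0)/2 = 2 m; q_2 = 0.66 × 0.24 × 2 = 0.3168 m³/s
w_3 = (5.2 − 1.5)/2 = 1.85 m; q_3 = 0.82 × 0.38 × 1.85 = 0.5765 m³/s
w_4 = (7.4 − 4.0)/2 = 1.7 m; q_4 = 0.91 × 0.35 × 1.7 = 0.5415 m³/s
w_5 = (8.4 − 5.2)/2 = 1.6 m; q_5 = 0.60 × 0.20 × 1.6 = 0.1920 m³/s
Stations 1, 6 contribute zero (depth or velocity is 0).
Q = Σ qᵢ = 1.627 m³/s

1.63 m³/s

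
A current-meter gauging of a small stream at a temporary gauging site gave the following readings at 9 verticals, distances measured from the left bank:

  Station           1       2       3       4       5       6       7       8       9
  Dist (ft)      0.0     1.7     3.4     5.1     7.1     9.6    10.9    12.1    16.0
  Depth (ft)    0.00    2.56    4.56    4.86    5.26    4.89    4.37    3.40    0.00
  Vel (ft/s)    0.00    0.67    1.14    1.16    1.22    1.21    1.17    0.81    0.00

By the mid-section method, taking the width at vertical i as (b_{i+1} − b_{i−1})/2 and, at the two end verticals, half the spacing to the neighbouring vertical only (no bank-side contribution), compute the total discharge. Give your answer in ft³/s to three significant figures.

61.3 ft³/s

w_2 = (3.4 − 0.0)/2 = 1.7 ft; q_2 = 0.67 × 2.56 × 1.7 = 2.916 ft³/s
w_3 = (5.1 − 1.7)/2 = 1.7 ft; q_3 = 1.14 × 4.56 × 1.7 = 8.837 ft³/s
w_4 = (7.1 − 3.4)/2 = 1.85 ft; q_4 = 1.16 × 4.86 × 1.85 = 10.43 ft³/s
w_5 = (9.6 − 5.1)/2 = 2.25 ft; q_5 = 1.22 × 5.26 × 2.25 = 14.44 ft³/s
w_6 = (10.9 − 7.1)/2 = 1.9 ft; q_6 = 1.21 × 4.89 × 1.9 = 11.24 ft³/s
w_7 = (12.1 − 9.6)/2 = 1.25 ft; q_7 = 1.17 × 4.37 × 1.25 = 6.391 ft³/s
w_8 = (16.0 − 10.9)/2 = 2.55 ft; q_8 = 0.81 × 3.40 × 2.55 = 7.023 ft³/s
Stations 1, 9 contribute zero (depth or velocity is 0).
Q = Σ qᵢ = 61.28 ft³/s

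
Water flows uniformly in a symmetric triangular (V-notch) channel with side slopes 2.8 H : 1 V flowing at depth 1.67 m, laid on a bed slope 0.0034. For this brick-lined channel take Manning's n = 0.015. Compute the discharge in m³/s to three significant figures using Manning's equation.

A = z·y² = 2.8×1.67² = 7.809 m²
P = 2y√(1+z²) = 2×1.67×√(1+2.8²) = 9.931 m
R = A/P = 7.809/9.931 = 0.7864 m
Q = (1/n)·A·R^(2/3)·S^(1/2) = (1/0.015) × 7.809 × 0.7864^(2/3) × 0.0034^(1/2) = 25.86 m³/s

25.9 m³/s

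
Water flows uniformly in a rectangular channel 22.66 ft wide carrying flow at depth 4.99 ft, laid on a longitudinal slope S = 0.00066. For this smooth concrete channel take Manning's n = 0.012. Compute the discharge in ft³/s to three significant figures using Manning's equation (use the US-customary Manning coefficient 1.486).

824 ft³/s

A = b·y = 22.66 × 4.99 = 113.1 ft²
P = b + 2y = 22.66 + 2×4.99 = 32.64 ft
R = A/P = 113.1/32.64 = 3.464 ft
Q = (1.486/n)·A·R^(2/3)·S^(1/2) = (1.486/0.012) × 113.1 × 3.464^(2/3) × 0.00066^(1/2) = 823.6 ft³/s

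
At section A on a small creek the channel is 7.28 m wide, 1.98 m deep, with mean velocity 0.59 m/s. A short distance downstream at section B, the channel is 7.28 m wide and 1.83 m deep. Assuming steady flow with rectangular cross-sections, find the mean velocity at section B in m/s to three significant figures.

0.638 m/s

Q = A₁V₁ = (7.28×1.98) × 0.59 = 8.504 m³/s
A₂ = 7.28 × 1.83 = 13.32 m²
V₂ = Q/A₂ = 8.504/13.32 = 0.6384 m/s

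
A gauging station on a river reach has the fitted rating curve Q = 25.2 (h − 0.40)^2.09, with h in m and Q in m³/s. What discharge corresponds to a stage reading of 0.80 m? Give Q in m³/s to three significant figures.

3.71 m³/s

Q = 25.2 × (0.80 − 0.40)^2.09 = 25.2 × 0.4^2.09 = 3.713 m³/s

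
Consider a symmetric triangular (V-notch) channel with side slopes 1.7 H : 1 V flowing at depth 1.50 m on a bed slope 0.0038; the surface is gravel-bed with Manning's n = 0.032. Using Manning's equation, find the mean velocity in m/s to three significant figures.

1.44 m/s

A = z·y² = 1.7×1.50² = 3.825 m²
P = 2y√(1+z²) = 2×1.50×√(1+1.7²) = 5.917 m
R = A/P = 3.825/5.917 = 0.6465 m
Q = (1/n)·A·R^(2/3)·S^(1/2) = (1/0.032) × 3.825 × 0.6465^(2/3) × 0.0038^(1/2) = 5.509 m³/s
V = Q/A = 5.509/3.825 = 1.440 m/s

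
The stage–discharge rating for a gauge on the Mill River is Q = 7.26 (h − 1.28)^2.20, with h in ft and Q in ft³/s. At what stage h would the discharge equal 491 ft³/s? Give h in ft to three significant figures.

8.07 ft

h − h₀ = (Q/C)^(1/b) = (491/7.26)^(1/2.20) = 6.790 ft
h = 1.28 + 6.790 = 8.070 ft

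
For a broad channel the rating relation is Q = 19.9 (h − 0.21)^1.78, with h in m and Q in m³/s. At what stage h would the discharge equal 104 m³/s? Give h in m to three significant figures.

2.74 m

h − h₀ = (Q/C)^(1/b) = (104/19.9)^(1/1.78) = 2.532 m
h = 0.21 + 2.532 = 2.742 m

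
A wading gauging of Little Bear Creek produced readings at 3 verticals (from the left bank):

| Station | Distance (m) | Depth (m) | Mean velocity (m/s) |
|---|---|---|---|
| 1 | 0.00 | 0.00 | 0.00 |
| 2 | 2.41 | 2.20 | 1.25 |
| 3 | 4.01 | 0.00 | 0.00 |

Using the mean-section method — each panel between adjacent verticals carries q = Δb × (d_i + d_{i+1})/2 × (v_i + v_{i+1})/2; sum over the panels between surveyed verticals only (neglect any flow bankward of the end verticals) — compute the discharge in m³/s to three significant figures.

2.76 m³/s

Panel 1-2: Δb = 2.41 m, d̄ = (0.00+2.20)/2 = 1.1, v̄ = (0.00+1.25)/2 = 0.625 → q = 2.41×1.1×0.625 = 1.657 m³/s
Panel 2-3: Δb = 1.6 m, d̄ = (2.20+0.00)/2 = 1.1, v̄ = (1.25+0.00)/2 = 0.625 → q = 1.6×1.1×0.625 = 1.100 m³/s
Q = Σ q = 2.757 m³/s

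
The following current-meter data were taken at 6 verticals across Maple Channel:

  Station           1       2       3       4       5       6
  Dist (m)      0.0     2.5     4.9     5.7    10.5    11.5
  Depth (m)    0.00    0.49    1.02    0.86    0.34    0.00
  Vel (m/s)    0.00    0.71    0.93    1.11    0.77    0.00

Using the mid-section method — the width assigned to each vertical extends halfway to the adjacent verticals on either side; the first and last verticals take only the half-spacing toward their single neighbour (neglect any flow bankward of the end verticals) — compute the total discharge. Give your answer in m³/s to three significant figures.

w_2 = (4.9 − 0.0)/2 = 2.45 m; q_2 = 0.71 × 0.49 × 2.45 = 0.8524 m³/s
w_3 = (5.7 − 2.5)/2 = 1.6 m; q_3 = 0.93 × 1.02 × 1.6 = 1.518 m³/s
w_4 = (10.5 − 4.9)/2 = 2.8 m; q_4 = 1.11 × 0.86 × 2.8 = 2.673 m³/s
w_5 = (11.5 − 5.7)/2 = 2.9 m; q_5 = 0.77 × 0.34 × 2.9 = 0.7592 m³/s
Stations 1, 6 contribute zero (depth or velocity is 0).
Q = Σ qᵢ = 5.802 m³/s

5.80 m³/s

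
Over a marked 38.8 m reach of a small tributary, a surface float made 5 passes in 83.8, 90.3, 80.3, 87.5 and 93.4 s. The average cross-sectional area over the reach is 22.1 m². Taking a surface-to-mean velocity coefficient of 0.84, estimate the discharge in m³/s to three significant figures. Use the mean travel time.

8.27 m³/s

t̄ = (83.8 + 90.3 + 80.3 + 87.5 + 93.4) / 5 = 87.06 s
v_surface = L / t̄ = 38.8 / 87.06 = 0.4457 m/s
v_mean = 0.84 × 0.4457 = 0.3744 m/s
Q = A × v_mean = 22.1 × 0.3744 = 8.273 m³/s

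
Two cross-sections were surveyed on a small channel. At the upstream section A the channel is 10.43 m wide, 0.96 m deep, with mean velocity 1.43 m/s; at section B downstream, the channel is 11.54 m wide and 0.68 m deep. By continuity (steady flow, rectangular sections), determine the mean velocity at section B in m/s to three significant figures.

Q = A₁V₁ = (10.43×0.96) × 1.43 = 14.32 m³/s
A₂ = 11.54 × 0.68 = 7.847 m²
V₂ = Q/A₂ = 14.32/7.847 = 1.825 m/s

1.82 m/s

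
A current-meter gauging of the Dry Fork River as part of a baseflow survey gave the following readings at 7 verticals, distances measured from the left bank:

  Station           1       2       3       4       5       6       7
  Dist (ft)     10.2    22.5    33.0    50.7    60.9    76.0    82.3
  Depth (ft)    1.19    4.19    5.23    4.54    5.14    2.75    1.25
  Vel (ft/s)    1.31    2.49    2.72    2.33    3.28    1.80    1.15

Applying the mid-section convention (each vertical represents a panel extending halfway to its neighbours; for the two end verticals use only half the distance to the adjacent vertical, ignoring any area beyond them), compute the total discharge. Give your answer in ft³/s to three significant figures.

w_1 = (22.5 − 10.2)/2 = 6.15 ft; q_1 = 1.31 × 1.19 × 6.15 = 9.587 ft³/s
w_2 = (33.0 − 10.2)/2 = 11.4 ft; q_2 = 2.49 × 4.19 × 11.4 = 118.9 ft³/s
w_3 = (50.7 − 22.5)/2 = 14.1 ft; q_3 = 2.72 × 5.23 × 14.1 = 200.6 ft³/s
w_4 = (60.9 − 33.0)/2 = 13.95 ft; q_4 = 2.33 × 4.54 × 13.95 = 147.6 ft³/s
w_5 = (76.0 − 50.7)/2 = 12.65 ft; q_5 = 3.28 × 5.14 × 12.65 = 213.3 ft³/s
w_6 = (82.3 − 60.9)/2 = 10.7 ft; q_6 = 1.80 × 2.75 × 10.7 = 52.97 ft³/s
w_7 = (82.3 − 76.0)/2 = 3.15 ft; q_7 = 1.15 × 1.25 × 3.15 = 4.528 ft³/s
Q = Σ qᵢ = 747.4 ft³/s

747 ft³/s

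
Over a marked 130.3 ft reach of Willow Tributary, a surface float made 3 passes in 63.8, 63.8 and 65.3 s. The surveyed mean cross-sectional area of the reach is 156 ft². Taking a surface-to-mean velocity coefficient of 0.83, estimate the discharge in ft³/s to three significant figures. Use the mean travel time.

262 ft³/s

t̄ = (63.8 + 63.8 + 65.3) / 3 = 64.3 s
v_surface = L / t̄ = 130.3 / 64.3 = 2.026 ft/s
v_mean = 0.83 × 2.026 = 1.682 ft/s
Q = A × v_mean = 156 × 1.682 = 262.4 ft³/s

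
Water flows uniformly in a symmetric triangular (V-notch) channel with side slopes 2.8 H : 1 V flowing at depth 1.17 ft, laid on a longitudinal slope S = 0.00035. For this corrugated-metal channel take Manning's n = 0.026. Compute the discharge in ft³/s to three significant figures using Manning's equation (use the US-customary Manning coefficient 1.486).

2.75 ft³/s

A = z·y² = 2.8×1.17² = 3.833 ft²
P = 2y√(1+z²) = 2×1.17×√(1+2.8²) = 6.957 ft
R = A/P = 3.833/6.957 = 0.5509 ft
Q = (1.486/n)·A·R^(2/3)·S^(1/2) = (1.486/0.026) × 3.833 × 0.5509^(2/3) × 0.00035^(1/2) = 2.754 ft³/s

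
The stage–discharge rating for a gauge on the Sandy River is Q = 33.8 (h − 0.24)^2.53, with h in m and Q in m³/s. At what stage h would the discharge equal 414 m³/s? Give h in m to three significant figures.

h − h₀ = (Q/C)^(1/b) = (414/33.8)^(1/2.53) = 2.692 m
h = 0.24 + 2.692 = 2.932 m

2.93 m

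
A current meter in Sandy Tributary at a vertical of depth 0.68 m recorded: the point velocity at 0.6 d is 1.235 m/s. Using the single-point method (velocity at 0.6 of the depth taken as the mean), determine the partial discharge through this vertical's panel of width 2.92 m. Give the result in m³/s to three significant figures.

2.45 m³/s

v̄ = v₀.₆ = 1.235 m/s
q = v̄ × d × w = 1.235 × 0.68 × 2.92 = 2.452 m³/s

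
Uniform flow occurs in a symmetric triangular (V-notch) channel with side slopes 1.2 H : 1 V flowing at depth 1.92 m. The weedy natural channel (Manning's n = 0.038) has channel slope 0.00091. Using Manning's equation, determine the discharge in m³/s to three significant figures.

2.87 m³/s

A = z·y² = 1.2×1.92² = 4.424 m²
P = 2y√(1+z²) = 2×1.92×√(1+1.2²) = 5.998 m
R = A/P = 4.424/5.998 = 0.7375 m
Q = (1/n)·A·R^(2/3)·S^(1/2) = (1/0.038) × 4.424 × 0.7375^(2/3) × 0.00091^(1/2) = 2.867 m³/s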